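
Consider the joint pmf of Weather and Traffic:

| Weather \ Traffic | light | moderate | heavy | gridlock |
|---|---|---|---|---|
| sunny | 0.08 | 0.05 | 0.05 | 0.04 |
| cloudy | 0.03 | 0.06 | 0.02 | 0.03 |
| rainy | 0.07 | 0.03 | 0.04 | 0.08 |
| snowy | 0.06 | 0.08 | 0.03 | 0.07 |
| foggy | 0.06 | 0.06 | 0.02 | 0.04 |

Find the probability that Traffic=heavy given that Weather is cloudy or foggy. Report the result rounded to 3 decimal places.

P(Weather=cloudy) = 0.03 + 0.06 + 0.02 + 0.03 = 0.14.
P(Weather=foggy) = 0.06 + 0.06 + 0.02 + 0.04 = 0.18.
P(Weather ∈ {cloudy, foggy}) = 0.14 + 0.18 = 0.32; P(Traffic=heavy, Weather ∈ {cloudy, foggy}) = 0.02 + 0.02 = 0.04.
P(Traffic=heavy | Weather ∈ {cloudy, foggy}) = 0.04/0.32 = 0.125.

0.125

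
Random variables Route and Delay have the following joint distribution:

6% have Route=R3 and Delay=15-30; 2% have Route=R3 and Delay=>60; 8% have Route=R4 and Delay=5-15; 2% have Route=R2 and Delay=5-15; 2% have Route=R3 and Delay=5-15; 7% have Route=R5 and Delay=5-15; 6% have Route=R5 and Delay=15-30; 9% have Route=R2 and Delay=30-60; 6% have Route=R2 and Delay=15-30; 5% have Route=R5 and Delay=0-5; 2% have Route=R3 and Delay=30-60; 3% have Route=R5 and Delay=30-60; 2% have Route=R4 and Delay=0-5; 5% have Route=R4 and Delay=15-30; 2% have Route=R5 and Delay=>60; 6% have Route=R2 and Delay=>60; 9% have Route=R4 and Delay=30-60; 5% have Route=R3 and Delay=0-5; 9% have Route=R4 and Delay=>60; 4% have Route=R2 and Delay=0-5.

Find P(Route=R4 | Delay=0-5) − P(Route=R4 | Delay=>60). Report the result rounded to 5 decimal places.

P(Delay=0-5) = 0.04 + 0.05 + 0.02 + 0.05 = 0.16; P(Route=R4 | Delay=0-5) = 0.02/0.16 = 0.125000.
P(Delay=>60) = 0.06 + 0.02 + 0.09 + 0.02 = 0.19; P(Route=R4 | Delay=>60) = 0.09/0.19 = 0.473684.
Difference = -0.34868.

-0.34868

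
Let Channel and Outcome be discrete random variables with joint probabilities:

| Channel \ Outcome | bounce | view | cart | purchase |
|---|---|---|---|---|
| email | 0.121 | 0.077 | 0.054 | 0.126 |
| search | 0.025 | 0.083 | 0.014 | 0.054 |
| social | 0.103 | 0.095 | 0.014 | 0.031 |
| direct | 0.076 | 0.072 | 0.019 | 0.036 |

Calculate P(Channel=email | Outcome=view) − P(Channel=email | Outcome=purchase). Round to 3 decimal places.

-0.275

P(Outcome=view) = 0.077 + 0.083 + 0.095 + 0.072 = 0.327; P(Channel=email | Outcome=view) = 0.077/0.327 = 0.2355.
P(Outcome=purchase) = 0.126 + 0.054 + 0.031 + 0.036 = 0.247; P(Channel=email | Outcome=purchase) = 0.126/0.247 = 0.5101.
Difference = -0.275.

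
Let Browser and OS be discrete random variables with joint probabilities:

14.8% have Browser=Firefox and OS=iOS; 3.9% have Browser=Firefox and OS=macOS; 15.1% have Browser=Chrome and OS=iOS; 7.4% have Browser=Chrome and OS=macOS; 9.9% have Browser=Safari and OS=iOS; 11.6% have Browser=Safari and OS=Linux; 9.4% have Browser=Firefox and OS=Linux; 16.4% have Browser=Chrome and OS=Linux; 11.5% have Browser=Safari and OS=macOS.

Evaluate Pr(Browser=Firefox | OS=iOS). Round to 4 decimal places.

0.3719

P(OS=iOS) = 0.151 + 0.148 + 0.099 = 0.398.
P(Browser=Firefox | OS=iOS) = 0.148/0.398 = 0.3719.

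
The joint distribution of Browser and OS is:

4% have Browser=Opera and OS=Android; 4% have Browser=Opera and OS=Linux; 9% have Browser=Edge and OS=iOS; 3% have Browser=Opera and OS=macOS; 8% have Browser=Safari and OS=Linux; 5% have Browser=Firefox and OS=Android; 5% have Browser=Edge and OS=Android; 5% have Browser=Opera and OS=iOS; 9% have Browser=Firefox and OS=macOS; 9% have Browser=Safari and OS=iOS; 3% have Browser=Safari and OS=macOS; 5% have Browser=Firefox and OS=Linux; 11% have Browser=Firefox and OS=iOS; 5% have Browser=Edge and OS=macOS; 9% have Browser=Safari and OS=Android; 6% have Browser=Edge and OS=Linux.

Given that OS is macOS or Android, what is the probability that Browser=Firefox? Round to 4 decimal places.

0.3256

P(OS=macOS) = 0.09 + 0.03 + 0.05 + 0.03 = 0.20.
P(OS=Android) = 0.05 + 0.09 + 0.05 + 0.04 = 0.23.
P(OS ∈ {macOS, Android}) = 0.20 + 0.23 = 0.43; P(Browser=Firefox, OS ∈ {macOS, Android}) = 0.09 + 0.05 = 0.14.
P(Browser=Firefox | OS ∈ {macOS, Android}) = 0.14/0.43 = 0.3256.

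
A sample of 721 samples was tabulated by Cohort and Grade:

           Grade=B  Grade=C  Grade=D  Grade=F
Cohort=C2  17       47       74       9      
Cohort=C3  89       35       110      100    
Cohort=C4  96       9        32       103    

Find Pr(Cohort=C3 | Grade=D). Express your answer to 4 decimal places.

Total with Grade=D: 74 + 110 + 32 = 216.
P(Cohort=C3 | Grade=D) = 110/216 = 0.5093.

0.5093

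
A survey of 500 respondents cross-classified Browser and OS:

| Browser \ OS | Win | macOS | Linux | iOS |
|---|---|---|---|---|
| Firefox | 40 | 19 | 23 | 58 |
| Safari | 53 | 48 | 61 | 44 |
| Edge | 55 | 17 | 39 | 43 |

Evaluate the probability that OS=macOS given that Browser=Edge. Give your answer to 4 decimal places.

0.1104

Total with Browser=Edge: 55 + 17 + 39 + 43 = 154.
P(OS=macOS | Browser=Edge) = 17/154 = 0.1104.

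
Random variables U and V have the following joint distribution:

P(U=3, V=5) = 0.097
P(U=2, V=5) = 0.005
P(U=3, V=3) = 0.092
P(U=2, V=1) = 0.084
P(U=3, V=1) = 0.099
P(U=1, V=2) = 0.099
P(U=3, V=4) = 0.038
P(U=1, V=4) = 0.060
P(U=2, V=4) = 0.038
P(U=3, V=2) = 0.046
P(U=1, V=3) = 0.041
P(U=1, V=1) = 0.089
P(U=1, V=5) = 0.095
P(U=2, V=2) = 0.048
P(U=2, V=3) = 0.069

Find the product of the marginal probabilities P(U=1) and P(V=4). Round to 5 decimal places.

P(U=1) = 0.089 + 0.099 + 0.041 + 0.060 + 0.095 = 0.384.
P(V=4) = 0.060 + 0.038 + 0.038 = 0.136.
Product: 0.384 × 0.136 = 0.05222.

0.05222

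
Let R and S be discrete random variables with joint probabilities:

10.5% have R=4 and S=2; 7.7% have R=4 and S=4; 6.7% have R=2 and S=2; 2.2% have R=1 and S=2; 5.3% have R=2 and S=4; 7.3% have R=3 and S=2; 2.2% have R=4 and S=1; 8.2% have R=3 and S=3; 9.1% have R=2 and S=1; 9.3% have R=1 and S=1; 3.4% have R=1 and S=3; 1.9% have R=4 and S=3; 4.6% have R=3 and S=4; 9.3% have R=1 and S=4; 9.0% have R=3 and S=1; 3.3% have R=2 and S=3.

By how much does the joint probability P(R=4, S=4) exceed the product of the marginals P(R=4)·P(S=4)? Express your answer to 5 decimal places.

P(R=4) = 0.022 + 0.105 + 0.019 + 0.077 = 0.223.
P(S=4) = 0.093 + 0.053 + 0.046 + 0.077 = 0.269.
P(R=4, S=4) − P(R=4)P(S=4) = 0.077 − 0.223×0.269 = 0.01701.

0.01701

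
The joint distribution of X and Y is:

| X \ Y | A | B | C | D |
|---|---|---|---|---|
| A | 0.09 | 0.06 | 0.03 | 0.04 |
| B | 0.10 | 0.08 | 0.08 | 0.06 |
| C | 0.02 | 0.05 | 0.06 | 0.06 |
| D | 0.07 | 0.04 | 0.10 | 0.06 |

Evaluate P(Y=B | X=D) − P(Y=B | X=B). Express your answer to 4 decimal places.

P(X=D) = 0.07 + 0.04 + 0.10 + 0.06 = 0.27; P(Y=B | X=D) = 0.04/0.27 = 0.14815.
P(X=B) = 0.10 + 0.08 + 0.08 + 0.06 = 0.32; P(Y=B | X=B) = 0.08/0.32 = 0.25000.
Difference = -0.1019.

-0.1019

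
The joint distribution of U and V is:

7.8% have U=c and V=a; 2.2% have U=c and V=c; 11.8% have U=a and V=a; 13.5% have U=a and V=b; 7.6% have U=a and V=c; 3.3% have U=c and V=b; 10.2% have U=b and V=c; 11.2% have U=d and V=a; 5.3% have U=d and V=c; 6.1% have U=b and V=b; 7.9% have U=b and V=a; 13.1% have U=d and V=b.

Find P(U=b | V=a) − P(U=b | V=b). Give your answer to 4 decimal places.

0.0347

P(V=a) = 0.118 + 0.079 + 0.078 + 0.112 = 0.387; P(U=b | V=a) = 0.079/0.387 = 0.20413.
P(V=b) = 0.135 + 0.061 + 0.033 + 0.131 = 0.360; P(U=b | V=b) = 0.061/0.360 = 0.16944.
Difference = 0.0347.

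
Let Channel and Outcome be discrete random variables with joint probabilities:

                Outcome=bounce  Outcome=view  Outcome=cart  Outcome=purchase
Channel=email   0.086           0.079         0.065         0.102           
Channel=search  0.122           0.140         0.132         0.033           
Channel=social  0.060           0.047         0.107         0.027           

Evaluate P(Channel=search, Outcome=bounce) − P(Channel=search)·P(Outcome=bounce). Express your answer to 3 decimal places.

0.008

P(Channel=search) = 0.122 + 0.140 + 0.132 + 0.033 = 0.427.
P(Outcome=bounce) = 0.086 + 0.122 + 0.060 = 0.268.
P(Channel=search, Outcome=bounce) − P(Channel=search)P(Outcome=bounce) = 0.122 − 0.427×0.268 = 0.008.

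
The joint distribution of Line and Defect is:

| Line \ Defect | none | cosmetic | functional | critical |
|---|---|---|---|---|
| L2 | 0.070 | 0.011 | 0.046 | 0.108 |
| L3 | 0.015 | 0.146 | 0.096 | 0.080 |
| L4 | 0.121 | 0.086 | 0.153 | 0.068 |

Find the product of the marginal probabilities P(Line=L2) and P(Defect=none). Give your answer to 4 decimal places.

0.0484

P(Line=L2) = 0.070 + 0.011 + 0.046 + 0.108 = 0.235.
P(Defect=none) = 0.070 + 0.015 + 0.121 = 0.206.
Product: 0.235 × 0.206 = 0.0484.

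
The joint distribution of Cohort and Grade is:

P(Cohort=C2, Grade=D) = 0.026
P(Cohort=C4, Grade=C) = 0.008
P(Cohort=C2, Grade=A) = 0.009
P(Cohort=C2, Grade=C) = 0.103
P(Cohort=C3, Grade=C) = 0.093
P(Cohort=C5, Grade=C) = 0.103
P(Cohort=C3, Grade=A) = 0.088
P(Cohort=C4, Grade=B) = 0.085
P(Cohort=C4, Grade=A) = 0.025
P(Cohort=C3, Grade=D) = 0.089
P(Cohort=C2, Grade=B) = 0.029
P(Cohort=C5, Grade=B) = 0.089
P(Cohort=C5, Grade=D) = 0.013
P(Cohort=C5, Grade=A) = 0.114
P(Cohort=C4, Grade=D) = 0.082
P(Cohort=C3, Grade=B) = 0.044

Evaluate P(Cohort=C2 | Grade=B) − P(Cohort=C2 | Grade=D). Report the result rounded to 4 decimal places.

-0.0064

P(Grade=B) = 0.029 + 0.044 + 0.085 + 0.089 = 0.247; P(Cohort=C2 | Grade=B) = 0.029/0.247 = 0.11741.
P(Grade=D) = 0.026 + 0.089 + 0.082 + 0.013 = 0.210; P(Cohort=C2 | Grade=D) = 0.026/0.210 = 0.12381.
Difference = -0.0064.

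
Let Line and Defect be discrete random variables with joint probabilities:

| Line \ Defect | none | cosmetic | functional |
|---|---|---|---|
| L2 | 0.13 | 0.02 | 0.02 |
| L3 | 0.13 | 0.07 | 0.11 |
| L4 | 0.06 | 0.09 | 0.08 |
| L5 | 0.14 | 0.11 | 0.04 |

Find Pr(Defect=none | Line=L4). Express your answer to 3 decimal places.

0.261

P(Line=L4) = 0.06 + 0.09 + 0.08 = 0.23.
P(Defect=none | Line=L4) = 0.06/0.23 = 0.261.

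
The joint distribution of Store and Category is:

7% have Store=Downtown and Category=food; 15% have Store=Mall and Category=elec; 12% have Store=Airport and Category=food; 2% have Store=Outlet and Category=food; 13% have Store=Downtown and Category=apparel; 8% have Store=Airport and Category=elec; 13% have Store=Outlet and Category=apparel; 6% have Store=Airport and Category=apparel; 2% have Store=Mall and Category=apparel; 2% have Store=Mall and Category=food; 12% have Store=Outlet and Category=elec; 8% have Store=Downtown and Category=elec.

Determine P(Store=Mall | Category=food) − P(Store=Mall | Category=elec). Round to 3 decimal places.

-0.262

P(Category=food) = 0.07 + 0.02 + 0.12 + 0.02 = 0.23; P(Store=Mall | Category=food) = 0.02/0.23 = 0.0870.
P(Category=elec) = 0.08 + 0.15 + 0.08 + 0.12 = 0.43; P(Store=Mall | Category=elec) = 0.15/0.43 = 0.3488.
Difference = -0.262.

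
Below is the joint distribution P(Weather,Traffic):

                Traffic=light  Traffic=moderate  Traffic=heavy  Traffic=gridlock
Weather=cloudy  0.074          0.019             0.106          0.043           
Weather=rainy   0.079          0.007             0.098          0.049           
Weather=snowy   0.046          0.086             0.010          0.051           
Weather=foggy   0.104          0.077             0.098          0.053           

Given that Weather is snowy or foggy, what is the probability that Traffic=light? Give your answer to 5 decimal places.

P(Weather=snowy) = 0.046 + 0.086 + 0.010 + 0.051 = 0.193.
P(Weather=foggy) = 0.104 + 0.077 + 0.098 + 0.053 = 0.332.
P(Weather ∈ {snowy, foggy}) = 0.193 + 0.332 = 0.525; P(Traffic=light, Weather ∈ {snowy, foggy}) = 0.046 + 0.104 = 0.150.
P(Traffic=light | Weather ∈ {snowy, foggy}) = 0.150/0.525 = 0.28571.

0.28571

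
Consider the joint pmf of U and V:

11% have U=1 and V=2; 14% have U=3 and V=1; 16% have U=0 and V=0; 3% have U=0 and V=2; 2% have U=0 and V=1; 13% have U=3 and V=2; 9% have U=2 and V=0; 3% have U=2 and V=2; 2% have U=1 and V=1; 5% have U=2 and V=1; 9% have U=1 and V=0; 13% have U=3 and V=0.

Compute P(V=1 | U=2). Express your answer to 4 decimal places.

0.2941

P(U=2) = 0.09 + 0.05 + 0.03 = 0.17.
P(V=1 | U=2) = 0.05/0.17 = 0.2941.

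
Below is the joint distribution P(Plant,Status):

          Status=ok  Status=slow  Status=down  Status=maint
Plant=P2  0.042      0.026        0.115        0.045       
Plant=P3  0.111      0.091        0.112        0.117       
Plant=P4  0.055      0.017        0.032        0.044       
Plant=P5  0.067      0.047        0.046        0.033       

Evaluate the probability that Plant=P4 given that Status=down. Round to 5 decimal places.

P(Status=down) = 0.115 + 0.112 + 0.032 + 0.046 = 0.305.
P(Plant=P4 | Status=down) = 0.032/0.305 = 0.10492.

0.10492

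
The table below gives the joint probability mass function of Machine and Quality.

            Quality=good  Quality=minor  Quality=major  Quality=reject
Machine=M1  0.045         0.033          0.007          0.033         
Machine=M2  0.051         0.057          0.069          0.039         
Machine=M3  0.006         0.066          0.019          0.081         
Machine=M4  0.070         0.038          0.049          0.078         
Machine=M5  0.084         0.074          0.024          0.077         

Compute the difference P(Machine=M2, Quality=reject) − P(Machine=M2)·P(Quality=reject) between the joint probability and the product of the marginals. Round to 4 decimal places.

P(Machine=M2) = 0.051 + 0.057 + 0.069 + 0.039 = 0.216.
P(Quality=reject) = 0.033 + 0.039 + 0.081 + 0.078 + 0.077 = 0.308.
P(Machine=M2, Quality=reject) − P(Machine=M2)P(Quality=reject) = 0.039 − 0.216×0.308 = -0.0275.

-0.0275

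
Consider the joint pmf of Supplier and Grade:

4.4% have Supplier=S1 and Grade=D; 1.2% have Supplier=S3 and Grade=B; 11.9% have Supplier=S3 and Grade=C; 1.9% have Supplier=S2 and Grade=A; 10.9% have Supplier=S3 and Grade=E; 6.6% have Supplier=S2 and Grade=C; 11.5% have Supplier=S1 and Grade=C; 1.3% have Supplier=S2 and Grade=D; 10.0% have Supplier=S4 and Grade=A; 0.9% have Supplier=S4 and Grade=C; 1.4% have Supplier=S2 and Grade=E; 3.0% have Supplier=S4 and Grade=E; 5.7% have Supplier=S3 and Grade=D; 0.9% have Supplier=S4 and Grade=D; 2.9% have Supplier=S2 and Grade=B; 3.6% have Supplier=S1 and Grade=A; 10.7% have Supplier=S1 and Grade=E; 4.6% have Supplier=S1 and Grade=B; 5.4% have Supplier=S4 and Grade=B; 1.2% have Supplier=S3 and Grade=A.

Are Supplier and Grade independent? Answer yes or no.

P(Supplier=S4) = 0.202 and P(Grade=A) = 0.167, so their product is 0.03373, but P(Supplier=S4, Grade=A) = 0.100. Since these differ, Supplier and Grade are not independent.

no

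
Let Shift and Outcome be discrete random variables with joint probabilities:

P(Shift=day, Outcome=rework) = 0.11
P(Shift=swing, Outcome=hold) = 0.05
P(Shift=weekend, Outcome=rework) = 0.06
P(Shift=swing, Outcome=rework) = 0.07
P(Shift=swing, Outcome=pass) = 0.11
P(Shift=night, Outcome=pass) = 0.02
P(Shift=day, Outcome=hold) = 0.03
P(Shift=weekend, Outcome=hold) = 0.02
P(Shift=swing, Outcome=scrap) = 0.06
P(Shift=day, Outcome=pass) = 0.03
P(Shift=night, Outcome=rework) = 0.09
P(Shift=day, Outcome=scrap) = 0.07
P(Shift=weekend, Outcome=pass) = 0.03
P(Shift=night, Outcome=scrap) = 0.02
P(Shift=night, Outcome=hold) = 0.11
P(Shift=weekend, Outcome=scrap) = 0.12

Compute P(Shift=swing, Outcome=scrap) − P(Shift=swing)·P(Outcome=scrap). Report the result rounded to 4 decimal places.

-0.0183

P(Shift=swing) = 0.11 + 0.07 + 0.06 + 0.05 = 0.29.
P(Outcome=scrap) = 0.07 + 0.06 + 0.02 + 0.12 = 0.27.
P(Shift=swing, Outcome=scrap) − P(Shift=swing)P(Outcome=scrap) = 0.06 − 0.29×0.27 = -0.0183.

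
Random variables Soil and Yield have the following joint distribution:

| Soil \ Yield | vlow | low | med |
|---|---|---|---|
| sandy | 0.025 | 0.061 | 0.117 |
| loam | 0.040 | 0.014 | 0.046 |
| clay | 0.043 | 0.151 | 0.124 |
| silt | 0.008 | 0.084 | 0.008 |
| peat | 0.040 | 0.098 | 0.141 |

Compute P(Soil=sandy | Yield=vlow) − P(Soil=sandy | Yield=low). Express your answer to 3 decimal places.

P(Yield=vlow) = 0.025 + 0.040 + 0.043 + 0.008 + 0.040 = 0.156; P(Soil=sandy | Yield=vlow) = 0.025/0.156 = 0.1603.
P(Yield=low) = 0.061 + 0.014 + 0.151 + 0.084 + 0.098 = 0.408; P(Soil=sandy | Yield=low) = 0.061/0.408 = 0.1495.
Difference = 0.011.

0.011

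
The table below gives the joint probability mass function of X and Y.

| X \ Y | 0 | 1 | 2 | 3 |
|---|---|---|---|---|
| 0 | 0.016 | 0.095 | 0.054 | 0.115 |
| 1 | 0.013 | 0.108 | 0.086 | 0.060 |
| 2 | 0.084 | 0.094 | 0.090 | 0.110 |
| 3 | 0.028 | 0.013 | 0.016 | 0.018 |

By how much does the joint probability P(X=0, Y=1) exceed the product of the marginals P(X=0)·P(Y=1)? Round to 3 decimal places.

0.008

P(X=0) = 0.016 + 0.095 + 0.054 + 0.115 = 0.280.
P(Y=1) = 0.095 + 0.108 + 0.094 + 0.013 = 0.310.
P(X=0, Y=1) − P(X=0)P(Y=1) = 0.095 − 0.280×0.310 = 0.008.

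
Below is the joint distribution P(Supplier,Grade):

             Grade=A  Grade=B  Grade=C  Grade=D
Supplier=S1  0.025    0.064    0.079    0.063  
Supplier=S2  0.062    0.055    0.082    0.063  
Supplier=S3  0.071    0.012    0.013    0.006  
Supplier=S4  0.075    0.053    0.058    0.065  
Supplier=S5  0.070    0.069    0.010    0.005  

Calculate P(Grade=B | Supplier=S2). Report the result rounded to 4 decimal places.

P(Supplier=S2) = 0.062 + 0.055 + 0.082 + 0.063 = 0.262.
P(Grade=B | Supplier=S2) = 0.055/0.262 = 0.2099.

0.2099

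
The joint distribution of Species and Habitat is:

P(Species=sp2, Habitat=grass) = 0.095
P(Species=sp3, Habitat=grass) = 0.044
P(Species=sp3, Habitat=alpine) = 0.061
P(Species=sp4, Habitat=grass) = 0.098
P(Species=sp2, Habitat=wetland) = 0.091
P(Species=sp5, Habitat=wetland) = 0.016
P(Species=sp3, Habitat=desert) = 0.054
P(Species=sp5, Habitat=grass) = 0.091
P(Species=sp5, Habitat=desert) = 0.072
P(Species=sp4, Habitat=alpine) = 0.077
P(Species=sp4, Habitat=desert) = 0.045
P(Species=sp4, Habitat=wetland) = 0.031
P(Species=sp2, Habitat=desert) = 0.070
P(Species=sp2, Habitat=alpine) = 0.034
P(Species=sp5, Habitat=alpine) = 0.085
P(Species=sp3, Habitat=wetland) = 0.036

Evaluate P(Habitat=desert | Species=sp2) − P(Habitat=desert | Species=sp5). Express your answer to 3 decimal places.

-0.031

P(Species=sp2) = 0.095 + 0.091 + 0.070 + 0.034 = 0.290; P(Habitat=desert | Species=sp2) = 0.070/0.290 = 0.2414.
P(Species=sp5) = 0.091 + 0.016 + 0.072 + 0.085 = 0.264; P(Habitat=desert | Species=sp5) = 0.072/0.264 = 0.2727.
Difference = -0.031.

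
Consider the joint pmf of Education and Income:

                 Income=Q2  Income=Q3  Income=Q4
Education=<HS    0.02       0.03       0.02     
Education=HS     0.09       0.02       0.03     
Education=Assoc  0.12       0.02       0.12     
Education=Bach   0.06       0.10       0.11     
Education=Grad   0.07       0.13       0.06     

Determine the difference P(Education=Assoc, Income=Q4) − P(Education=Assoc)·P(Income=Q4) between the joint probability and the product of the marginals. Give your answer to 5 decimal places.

P(Education=Assoc) = 0.12 + 0.02 + 0.12 = 0.26.
P(Income=Q4) = 0.02 + 0.03 + 0.12 + 0.11 + 0.06 = 0.34.
P(Education=Assoc, Income=Q4) − P(Education=Assoc)P(Income=Q4) = 0.12 − 0.26×0.34 = 0.03160.

0.03160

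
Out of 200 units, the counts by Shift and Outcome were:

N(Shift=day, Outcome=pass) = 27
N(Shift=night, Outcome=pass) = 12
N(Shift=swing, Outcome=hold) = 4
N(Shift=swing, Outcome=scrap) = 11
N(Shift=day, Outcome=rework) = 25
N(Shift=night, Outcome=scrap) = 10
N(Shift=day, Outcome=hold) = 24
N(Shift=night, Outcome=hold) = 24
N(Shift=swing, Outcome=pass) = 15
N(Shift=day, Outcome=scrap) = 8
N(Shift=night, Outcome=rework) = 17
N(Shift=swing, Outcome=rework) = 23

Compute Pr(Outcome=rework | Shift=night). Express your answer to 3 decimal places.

0.270

Total with Shift=night: 12 + 17 + 10 + 24 = 63.
P(Outcome=rework | Shift=night) = 17/63 = 0.270.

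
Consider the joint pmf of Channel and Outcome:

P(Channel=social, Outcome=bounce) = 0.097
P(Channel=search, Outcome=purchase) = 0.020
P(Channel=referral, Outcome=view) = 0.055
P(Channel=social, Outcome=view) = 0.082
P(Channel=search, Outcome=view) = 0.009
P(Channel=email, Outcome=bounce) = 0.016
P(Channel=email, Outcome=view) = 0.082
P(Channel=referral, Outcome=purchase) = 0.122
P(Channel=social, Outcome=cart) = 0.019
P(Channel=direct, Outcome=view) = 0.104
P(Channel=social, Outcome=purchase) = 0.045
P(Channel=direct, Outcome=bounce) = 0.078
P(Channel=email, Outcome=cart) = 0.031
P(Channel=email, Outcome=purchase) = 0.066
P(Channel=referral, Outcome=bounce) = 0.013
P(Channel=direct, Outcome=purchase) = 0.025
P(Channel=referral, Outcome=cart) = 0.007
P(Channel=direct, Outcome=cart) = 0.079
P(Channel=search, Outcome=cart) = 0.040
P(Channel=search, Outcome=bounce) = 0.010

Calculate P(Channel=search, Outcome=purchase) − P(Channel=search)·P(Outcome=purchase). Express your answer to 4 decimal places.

-0.0020

P(Channel=search) = 0.010 + 0.009 + 0.040 + 0.020 = 0.079.
P(Outcome=purchase) = 0.066 + 0.020 + 0.045 + 0.025 + 0.122 = 0.278.
P(Channel=search, Outcome=purchase) − P(Channel=search)P(Outcome=purchase) = 0.020 − 0.079×0.278 = -0.0020.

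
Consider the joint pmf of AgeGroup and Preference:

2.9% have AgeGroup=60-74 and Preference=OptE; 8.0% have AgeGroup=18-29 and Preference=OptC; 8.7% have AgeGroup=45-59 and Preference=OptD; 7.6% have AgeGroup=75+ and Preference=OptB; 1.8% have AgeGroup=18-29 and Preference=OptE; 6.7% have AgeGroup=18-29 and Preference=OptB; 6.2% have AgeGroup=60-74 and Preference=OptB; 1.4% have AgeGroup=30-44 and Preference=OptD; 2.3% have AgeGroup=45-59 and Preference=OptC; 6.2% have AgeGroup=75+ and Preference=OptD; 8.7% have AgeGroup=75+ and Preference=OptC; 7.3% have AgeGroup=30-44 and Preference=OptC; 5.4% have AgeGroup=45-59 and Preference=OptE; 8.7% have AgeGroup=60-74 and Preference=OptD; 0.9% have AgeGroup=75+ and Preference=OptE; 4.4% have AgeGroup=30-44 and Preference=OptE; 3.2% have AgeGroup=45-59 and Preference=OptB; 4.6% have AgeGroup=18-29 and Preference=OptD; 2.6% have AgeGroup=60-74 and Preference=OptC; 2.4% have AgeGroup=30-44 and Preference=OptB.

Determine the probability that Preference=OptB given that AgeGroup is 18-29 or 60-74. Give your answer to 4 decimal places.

P(AgeGroup=18-29) = 0.067 + 0.080 + 0.046 + 0.018 = 0.211.
P(AgeGroup=60-74) = 0.062 + 0.026 + 0.087 + 0.029 = 0.204.
P(AgeGroup ∈ {18-29, 60-74}) = 0.211 + 0.204 = 0.415; P(Preference=OptB, AgeGroup ∈ {18-29, 60-74}) = 0.067 + 0.062 = 0.129.
P(Preference=OptB | AgeGroup ∈ {18-29, 60-74}) = 0.129/0.415 = 0.3108.

0.3108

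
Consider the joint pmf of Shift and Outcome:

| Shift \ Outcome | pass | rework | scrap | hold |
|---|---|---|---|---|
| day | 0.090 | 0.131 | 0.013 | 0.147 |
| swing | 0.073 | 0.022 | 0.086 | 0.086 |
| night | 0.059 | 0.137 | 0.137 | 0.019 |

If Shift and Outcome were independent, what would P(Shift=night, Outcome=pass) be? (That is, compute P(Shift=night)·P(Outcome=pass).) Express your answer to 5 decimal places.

P(Shift=night) = 0.059 + 0.137 + 0.137 + 0.019 = 0.352.
P(Outcome=pass) = 0.090 + 0.073 + 0.059 = 0.222.
Product: 0.352 × 0.222 = 0.07814.

0.07814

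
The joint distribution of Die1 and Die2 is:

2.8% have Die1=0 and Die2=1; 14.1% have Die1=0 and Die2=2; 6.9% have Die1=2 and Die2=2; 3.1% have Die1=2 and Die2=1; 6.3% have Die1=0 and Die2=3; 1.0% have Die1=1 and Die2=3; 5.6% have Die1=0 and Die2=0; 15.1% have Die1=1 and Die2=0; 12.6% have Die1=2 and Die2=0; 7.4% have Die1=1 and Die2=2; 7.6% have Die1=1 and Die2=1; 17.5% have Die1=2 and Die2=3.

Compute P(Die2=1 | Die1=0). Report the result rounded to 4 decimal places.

P(Die1=0) = 0.056 + 0.028 + 0.141 + 0.063 = 0.288.
P(Die2=1 | Die1=0) = 0.028/0.288 = 0.0972.

0.0972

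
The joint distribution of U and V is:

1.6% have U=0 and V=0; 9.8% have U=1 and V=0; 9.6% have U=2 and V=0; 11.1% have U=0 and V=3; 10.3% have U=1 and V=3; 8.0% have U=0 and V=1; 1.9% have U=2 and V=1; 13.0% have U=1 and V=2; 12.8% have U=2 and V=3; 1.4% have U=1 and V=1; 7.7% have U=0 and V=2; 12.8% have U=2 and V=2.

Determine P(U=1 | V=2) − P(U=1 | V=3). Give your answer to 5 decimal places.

0.08689

P(V=2) = 0.077 + 0.130 + 0.128 = 0.335; P(U=1 | V=2) = 0.130/0.335 = 0.388060.
P(V=3) = 0.111 + 0.103 + 0.128 = 0.342; P(U=1 | V=3) = 0.103/0.342 = 0.301170.
Difference = 0.08689.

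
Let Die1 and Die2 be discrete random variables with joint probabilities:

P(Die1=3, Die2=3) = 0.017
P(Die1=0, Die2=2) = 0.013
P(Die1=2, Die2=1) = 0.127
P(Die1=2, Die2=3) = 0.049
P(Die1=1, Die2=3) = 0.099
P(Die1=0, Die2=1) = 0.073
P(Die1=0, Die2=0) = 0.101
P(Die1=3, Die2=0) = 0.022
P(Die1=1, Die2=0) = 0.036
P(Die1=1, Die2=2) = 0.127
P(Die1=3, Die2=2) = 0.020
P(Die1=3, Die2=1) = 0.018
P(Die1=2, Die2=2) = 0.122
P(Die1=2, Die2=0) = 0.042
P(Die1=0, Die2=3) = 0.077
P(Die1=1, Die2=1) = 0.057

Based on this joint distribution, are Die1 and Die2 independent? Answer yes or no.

no

P(Die1=0) = 0.264 and P(Die2=2) = 0.282, so their product is 0.07445, but P(Die1=0, Die2=2) = 0.013. Since these differ, Die1 and Die2 are not independent.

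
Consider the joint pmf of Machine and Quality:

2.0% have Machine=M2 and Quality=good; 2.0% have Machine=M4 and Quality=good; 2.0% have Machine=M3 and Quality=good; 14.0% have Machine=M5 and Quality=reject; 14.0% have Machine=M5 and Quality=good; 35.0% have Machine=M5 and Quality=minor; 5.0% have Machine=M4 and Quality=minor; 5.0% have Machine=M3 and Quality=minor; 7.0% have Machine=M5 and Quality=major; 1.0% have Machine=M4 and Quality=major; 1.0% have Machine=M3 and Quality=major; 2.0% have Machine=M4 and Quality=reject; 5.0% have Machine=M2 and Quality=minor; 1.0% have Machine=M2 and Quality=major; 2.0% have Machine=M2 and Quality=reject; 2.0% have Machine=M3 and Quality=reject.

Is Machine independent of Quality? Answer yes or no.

Every cell satisfies P(Machine,Quality) = P(Machine)·P(Quality). For instance P(Machine=M5) = 0.700, P(Quality=major) = 0.100, and 0.700×0.100 = 0.070 matches the joint entry. So Machine and Quality are independent.

yes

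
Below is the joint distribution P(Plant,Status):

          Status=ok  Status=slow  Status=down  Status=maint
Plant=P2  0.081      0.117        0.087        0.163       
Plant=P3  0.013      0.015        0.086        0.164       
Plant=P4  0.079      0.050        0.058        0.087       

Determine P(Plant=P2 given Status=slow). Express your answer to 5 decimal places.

0.64286

P(Status=slow) = 0.117 + 0.015 + 0.050 = 0.182.
P(Plant=P2 | Status=slow) = 0.117/0.182 = 0.64286.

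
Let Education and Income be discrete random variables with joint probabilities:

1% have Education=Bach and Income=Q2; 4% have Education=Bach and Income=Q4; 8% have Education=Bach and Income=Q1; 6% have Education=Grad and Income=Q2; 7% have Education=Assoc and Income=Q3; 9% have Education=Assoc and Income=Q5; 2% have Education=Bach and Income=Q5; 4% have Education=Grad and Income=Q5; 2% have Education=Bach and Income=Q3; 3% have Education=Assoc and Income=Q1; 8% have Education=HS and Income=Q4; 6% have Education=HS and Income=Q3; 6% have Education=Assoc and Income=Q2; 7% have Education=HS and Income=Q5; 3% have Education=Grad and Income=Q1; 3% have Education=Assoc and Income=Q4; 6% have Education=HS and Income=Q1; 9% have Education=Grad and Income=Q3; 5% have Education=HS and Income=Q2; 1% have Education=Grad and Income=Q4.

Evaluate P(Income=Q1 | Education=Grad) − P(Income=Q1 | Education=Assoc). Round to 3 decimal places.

0.023

P(Education=Grad) = 0.03 + 0.06 + 0.09 + 0.01 + 0.04 = 0.23; P(Income=Q1 | Education=Grad) = 0.03/0.23 = 0.1304.
P(Education=Assoc) = 0.03 + 0.06 + 0.07 + 0.03 + 0.09 = 0.28; P(Income=Q1 | Education=Assoc) = 0.03/0.28 = 0.1071.
Difference = 0.023.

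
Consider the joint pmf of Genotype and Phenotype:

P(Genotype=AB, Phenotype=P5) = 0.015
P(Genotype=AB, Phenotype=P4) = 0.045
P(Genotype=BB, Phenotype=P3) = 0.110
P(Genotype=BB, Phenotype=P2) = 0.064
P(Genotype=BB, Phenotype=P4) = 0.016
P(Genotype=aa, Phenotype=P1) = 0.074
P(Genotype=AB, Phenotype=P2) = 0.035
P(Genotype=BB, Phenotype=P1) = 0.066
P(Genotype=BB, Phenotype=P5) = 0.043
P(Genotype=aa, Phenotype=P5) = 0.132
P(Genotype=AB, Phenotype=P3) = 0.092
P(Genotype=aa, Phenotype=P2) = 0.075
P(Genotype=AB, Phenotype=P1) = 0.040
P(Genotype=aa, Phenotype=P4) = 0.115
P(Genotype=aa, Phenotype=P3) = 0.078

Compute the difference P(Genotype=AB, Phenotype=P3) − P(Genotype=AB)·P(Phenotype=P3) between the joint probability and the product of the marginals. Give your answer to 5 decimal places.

P(Genotype=AB) = 0.040 + 0.035 + 0.092 + 0.045 + 0.015 = 0.227.
P(Phenotype=P3) = 0.078 + 0.092 + 0.110 = 0.280.
P(Genotype=AB, Phenotype=P3) − P(Genotype=AB)P(Phenotype=P3) = 0.092 − 0.227×0.280 = 0.02844.

0.02844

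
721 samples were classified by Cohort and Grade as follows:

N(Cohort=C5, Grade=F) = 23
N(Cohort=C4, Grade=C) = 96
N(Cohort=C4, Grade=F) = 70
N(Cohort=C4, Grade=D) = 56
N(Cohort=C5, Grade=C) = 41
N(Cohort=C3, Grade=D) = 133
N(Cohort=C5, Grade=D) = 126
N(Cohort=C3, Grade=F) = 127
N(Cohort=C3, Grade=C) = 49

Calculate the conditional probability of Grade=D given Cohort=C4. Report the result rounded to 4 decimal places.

Total with Cohort=C4: 96 + 56 + 70 = 222.
P(Grade=D | Cohort=C4) = 56/222 = 0.2523.

0.2523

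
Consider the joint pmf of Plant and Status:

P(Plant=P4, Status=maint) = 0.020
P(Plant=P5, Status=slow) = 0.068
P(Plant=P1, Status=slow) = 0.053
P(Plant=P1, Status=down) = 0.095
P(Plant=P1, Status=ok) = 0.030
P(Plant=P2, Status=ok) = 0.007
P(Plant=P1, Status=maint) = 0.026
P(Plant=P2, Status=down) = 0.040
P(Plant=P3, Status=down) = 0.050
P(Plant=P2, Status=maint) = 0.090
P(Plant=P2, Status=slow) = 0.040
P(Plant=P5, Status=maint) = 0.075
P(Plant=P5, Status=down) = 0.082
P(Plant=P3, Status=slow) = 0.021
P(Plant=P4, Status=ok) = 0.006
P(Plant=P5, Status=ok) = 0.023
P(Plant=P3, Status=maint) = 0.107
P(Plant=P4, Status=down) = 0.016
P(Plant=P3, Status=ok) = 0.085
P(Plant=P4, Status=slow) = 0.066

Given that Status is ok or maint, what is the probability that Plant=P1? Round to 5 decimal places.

P(Status=ok) = 0.030 + 0.007 + 0.085 + 0.006 + 0.023 = 0.151.
P(Status=maint) = 0.026 + 0.090 + 0.107 + 0.020 + 0.075 = 0.318.
P(Status ∈ {ok, maint}) = 0.151 + 0.318 = 0.469; P(Plant=P1, Status ∈ {ok, maint}) = 0.030 + 0.026 = 0.056.
P(Plant=P1 | Status ∈ {ok, maint}) = 0.056/0.469 = 0.11940.

0.11940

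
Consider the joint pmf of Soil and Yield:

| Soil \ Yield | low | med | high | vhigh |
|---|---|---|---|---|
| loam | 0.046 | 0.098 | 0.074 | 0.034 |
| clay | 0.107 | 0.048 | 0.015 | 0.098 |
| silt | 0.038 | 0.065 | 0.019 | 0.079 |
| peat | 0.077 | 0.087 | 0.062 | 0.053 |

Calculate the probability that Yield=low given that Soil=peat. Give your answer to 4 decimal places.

0.2760

P(Soil=peat) = 0.077 + 0.087 + 0.062 + 0.053 = 0.279.
P(Yield=low | Soil=peat) = 0.077/0.279 = 0.2760.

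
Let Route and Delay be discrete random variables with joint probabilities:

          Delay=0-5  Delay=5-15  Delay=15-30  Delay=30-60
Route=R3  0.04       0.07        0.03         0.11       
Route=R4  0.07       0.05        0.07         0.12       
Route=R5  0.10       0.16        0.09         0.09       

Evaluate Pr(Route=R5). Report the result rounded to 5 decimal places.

P(Route=R5) = 0.10 + 0.16 + 0.09 + 0.09 = 0.44.

0.44000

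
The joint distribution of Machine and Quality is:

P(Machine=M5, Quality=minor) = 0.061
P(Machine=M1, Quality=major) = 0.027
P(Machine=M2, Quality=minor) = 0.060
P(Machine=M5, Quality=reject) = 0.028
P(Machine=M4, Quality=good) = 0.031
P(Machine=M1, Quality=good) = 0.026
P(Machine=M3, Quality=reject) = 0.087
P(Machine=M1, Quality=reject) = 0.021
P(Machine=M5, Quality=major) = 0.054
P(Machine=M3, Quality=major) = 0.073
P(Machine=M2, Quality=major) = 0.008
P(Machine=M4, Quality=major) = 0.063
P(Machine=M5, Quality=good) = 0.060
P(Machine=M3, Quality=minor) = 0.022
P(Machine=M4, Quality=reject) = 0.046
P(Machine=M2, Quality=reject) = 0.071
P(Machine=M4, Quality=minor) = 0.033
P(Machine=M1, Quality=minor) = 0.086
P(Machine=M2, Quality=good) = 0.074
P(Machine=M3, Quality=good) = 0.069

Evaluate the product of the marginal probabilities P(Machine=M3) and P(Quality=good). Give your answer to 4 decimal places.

0.0653

P(Machine=M3) = 0.069 + 0.022 + 0.073 + 0.087 = 0.251.
P(Quality=good) = 0.026 + 0.074 + 0.069 + 0.031 + 0.060 = 0.260.
Product: 0.251 × 0.260 = 0.0653.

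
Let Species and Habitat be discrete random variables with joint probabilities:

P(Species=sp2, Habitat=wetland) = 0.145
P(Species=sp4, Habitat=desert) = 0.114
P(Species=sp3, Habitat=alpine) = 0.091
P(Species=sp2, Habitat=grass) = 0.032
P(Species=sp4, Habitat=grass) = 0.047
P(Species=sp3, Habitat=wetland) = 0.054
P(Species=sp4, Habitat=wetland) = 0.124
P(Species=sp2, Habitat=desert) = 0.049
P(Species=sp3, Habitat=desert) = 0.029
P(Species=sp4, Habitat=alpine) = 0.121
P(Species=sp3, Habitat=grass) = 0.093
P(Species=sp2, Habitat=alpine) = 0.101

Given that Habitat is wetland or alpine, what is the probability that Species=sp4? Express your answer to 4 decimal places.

P(Habitat=wetland) = 0.145 + 0.054 + 0.124 = 0.323.
P(Habitat=alpine) = 0.101 + 0.091 + 0.121 = 0.313.
P(Habitat ∈ {wetland, alpine}) = 0.323 + 0.313 = 0.636; P(Species=sp4, Habitat ∈ {wetland, alpine}) = 0.124 + 0.121 = 0.245.
P(Species=sp4 | Habitat ∈ {wetland, alpine}) = 0.245/0.636 = 0.3852.

0.3852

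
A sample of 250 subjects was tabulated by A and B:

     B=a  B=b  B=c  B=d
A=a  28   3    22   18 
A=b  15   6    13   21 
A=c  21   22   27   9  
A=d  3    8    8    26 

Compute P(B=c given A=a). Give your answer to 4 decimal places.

Total with A=a: 28 + 3 + 22 + 18 = 71.
P(B=c | A=a) = 22/71 = 0.3099.

0.3099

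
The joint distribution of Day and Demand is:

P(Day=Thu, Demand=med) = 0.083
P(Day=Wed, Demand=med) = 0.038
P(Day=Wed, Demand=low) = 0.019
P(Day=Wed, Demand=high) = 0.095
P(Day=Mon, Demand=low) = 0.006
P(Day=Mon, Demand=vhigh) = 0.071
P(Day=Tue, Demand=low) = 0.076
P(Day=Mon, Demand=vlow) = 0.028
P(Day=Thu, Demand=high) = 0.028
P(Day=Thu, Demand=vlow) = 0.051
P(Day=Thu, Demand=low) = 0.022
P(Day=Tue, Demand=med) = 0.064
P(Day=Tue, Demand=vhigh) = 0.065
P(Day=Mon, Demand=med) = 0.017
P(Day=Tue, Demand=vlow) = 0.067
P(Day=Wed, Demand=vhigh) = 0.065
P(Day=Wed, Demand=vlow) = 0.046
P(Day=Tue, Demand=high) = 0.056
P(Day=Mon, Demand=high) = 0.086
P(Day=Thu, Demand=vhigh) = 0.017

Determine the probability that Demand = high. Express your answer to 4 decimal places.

P(Demand=high) = 0.086 + 0.056 + 0.095 + 0.028 = 0.265.

0.2650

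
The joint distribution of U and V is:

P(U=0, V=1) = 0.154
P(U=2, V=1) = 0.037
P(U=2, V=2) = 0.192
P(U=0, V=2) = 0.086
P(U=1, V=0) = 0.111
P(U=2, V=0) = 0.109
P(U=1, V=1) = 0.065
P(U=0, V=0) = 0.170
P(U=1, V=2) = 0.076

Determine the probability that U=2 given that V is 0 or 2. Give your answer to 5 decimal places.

0.40457

P(V=0) = 0.170 + 0.111 + 0.109 = 0.390.
P(V=2) = 0.086 + 0.076 + 0.192 = 0.354.
P(V ∈ {0, 2}) = 0.390 + 0.354 = 0.744; P(U=2, V ∈ {0, 2}) = 0.109 + 0.192 = 0.301.
P(U=2 | V ∈ {0, 2}) = 0.301/0.744 = 0.40457.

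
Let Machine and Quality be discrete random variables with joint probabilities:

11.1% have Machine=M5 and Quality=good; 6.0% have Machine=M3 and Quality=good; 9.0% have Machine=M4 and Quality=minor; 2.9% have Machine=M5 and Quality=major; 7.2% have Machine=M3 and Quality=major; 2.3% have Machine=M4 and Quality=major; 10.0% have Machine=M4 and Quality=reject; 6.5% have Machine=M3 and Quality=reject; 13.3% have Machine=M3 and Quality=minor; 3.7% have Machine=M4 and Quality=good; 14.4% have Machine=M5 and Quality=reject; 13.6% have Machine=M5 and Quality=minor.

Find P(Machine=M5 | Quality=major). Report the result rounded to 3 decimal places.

0.234

P(Quality=major) = 0.072 + 0.023 + 0.029 = 0.124.
P(Machine=M5 | Quality=major) = 0.029/0.124 = 0.234.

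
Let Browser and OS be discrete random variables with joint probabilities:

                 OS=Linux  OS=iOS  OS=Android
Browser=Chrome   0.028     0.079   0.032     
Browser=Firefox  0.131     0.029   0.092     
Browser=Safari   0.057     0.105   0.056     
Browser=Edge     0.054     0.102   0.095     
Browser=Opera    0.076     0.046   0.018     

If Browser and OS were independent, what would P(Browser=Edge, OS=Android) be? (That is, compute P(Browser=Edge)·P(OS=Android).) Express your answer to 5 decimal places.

0.07354

P(Browser=Edge) = 0.054 + 0.102 + 0.095 = 0.251.
P(OS=Android) = 0.032 + 0.092 + 0.056 + 0.095 + 0.018 = 0.293.
Product: 0.251 × 0.293 = 0.07354.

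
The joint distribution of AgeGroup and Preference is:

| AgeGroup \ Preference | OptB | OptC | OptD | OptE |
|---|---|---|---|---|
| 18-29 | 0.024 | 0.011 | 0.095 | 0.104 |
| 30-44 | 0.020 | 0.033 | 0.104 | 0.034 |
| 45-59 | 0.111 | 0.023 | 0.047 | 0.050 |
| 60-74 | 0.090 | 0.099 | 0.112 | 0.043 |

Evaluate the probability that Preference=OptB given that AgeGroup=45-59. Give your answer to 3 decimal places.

0.481

P(AgeGroup=45-59) = 0.111 + 0.023 + 0.047 + 0.050 = 0.231.
P(Preference=OptB | AgeGroup=45-59) = 0.111/0.231 = 0.481.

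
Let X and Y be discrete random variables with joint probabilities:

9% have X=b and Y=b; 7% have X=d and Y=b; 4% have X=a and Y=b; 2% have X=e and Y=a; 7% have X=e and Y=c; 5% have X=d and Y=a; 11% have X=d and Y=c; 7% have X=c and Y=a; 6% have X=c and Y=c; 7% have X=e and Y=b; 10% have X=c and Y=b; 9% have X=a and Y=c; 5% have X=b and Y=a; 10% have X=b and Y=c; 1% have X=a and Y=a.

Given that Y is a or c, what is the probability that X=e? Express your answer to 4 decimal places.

0.1429

P(Y=a) = 0.01 + 0.05 + 0.07 + 0.05 + 0.02 = 0.20.
P(Y=c) = 0.09 + 0.10 + 0.06 + 0.11 + 0.07 = 0.43.
P(Y ∈ {a, c}) = 0.20 + 0.43 = 0.63; P(X=e, Y ∈ {a, c}) = 0.02 + 0.07 = 0.09.
P(X=e | Y ∈ {a, c}) = 0.09/0.63 = 0.1429.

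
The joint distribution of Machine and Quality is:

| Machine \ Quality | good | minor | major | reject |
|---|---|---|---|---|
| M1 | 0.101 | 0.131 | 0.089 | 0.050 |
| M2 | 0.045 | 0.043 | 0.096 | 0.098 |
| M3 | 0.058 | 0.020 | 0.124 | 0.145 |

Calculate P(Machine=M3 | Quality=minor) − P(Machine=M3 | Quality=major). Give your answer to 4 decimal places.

-0.2982

P(Quality=minor) = 0.131 + 0.043 + 0.020 = 0.194; P(Machine=M3 | Quality=minor) = 0.020/0.194 = 0.10309.
P(Quality=major) = 0.089 + 0.096 + 0.124 = 0.309; P(Machine=M3 | Quality=major) = 0.124/0.309 = 0.40129.
Difference = -0.2982.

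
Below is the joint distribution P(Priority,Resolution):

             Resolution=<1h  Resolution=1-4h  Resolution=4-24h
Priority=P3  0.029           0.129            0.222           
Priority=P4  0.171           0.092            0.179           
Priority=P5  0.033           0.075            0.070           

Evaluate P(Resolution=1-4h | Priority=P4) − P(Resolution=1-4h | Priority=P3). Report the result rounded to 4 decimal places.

-0.1313

P(Priority=P4) = 0.171 + 0.092 + 0.179 = 0.442; P(Resolution=1-4h | Priority=P4) = 0.092/0.442 = 0.20814.
P(Priority=P3) = 0.029 + 0.129 + 0.222 = 0.380; P(Resolution=1-4h | Priority=P3) = 0.129/0.380 = 0.33947.
Difference = -0.1313.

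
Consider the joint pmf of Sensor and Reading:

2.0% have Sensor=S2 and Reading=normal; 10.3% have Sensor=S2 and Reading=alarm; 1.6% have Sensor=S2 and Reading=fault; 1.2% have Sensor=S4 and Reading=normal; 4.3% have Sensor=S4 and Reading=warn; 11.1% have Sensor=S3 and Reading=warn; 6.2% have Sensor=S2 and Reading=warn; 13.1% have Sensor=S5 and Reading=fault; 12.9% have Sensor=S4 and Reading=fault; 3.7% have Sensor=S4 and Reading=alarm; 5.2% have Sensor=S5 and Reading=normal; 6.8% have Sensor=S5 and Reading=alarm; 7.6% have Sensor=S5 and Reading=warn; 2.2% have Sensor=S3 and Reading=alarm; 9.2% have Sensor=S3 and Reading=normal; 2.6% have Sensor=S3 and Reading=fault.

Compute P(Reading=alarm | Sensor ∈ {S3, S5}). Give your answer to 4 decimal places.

0.1557

P(Sensor=S3) = 0.092 + 0.111 + 0.022 + 0.026 = 0.251.
P(Sensor=S5) = 0.052 + 0.076 + 0.068 + 0.131 = 0.327.
P(Sensor ∈ {S3, S5}) = 0.251 + 0.327 = 0.578; P(Reading=alarm, Sensor ∈ {S3, S5}) = 0.022 + 0.068 = 0.090.
P(Reading=alarm | Sensor ∈ {S3, S5}) = 0.090/0.578 = 0.1557.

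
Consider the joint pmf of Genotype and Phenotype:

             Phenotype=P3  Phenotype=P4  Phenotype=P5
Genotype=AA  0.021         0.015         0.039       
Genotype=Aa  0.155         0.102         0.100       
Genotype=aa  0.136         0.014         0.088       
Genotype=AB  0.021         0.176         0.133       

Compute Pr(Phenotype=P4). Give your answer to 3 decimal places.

0.307

P(Phenotype=P4) = 0.015 + 0.102 + 0.014 + 0.176 = 0.307.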